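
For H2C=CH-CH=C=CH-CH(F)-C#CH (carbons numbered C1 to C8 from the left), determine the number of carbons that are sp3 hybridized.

C1: sp2
C2: sp2
C3: sp2
C4: sp
C5: sp2
C6: sp3 ✓
C7: sp
C8: sp
C6 → 1 sp3 carbon.

1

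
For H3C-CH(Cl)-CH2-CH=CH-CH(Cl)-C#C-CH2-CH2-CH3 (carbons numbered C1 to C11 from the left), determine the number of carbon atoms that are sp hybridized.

2

C1: sp3
C2: sp3
C3: sp3
C4: sp2
C5: sp2
C6: sp3
C7: sp ✓
C8: sp ✓
C9: sp3
C10: sp3
C11: sp3
C7, C8 → 2 sp carbons.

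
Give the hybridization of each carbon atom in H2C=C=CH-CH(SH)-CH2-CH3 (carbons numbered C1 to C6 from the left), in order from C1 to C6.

C1 sp2, C2 sp, C3 sp2, C4 sp3, C5 sp3, C6 sp3

C1 — 3 σ bonds, plus one π bond. Steric number 3, so sp2.
C2 is sp: 2 σ bonds, plus two π bonds, 2 electron-density regions.
C3: 3 σ bonds, plus one π bond — 3 electron domains, sp2.
C4 has 4 σ bonds: steric number 4 → sp3.
C5 — 4 σ bonds. Steric number 4, so sp3.
C6 — 4 σ bonds. Steric number 4, so sp3.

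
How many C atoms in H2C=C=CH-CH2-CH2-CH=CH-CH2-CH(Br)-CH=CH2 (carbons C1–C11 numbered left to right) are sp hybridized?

C1: sp2
C2: sp ✓
C3: sp2
C4: sp3
C5: sp3
C6: sp2
C7: sp2
C8: sp3
C9: sp3
C10: sp2
C11: sp2
C2 → 1 sp carbon.

1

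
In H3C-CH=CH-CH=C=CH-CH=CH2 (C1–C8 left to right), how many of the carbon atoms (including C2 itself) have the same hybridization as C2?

C2 is sp2 (one π bond).
C1: sp3
C2: sp2 ✓
C3: sp2 ✓
C4: sp2 ✓
C5: sp
C6: sp2 ✓
C7: sp2 ✓
C8: sp2 ✓
6 carbons are sp2.

6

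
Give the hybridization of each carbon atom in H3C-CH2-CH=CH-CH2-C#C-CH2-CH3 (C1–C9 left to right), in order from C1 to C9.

C1: 4 σ bonds; 4 regions of electron density → sp3.
C2: 4 σ bonds; 4 regions of electron density → sp3.
C3 carries 3 σ bonds, plus one π bond, giving a steric number of 3, so it is sp2.
C4 carries 3 σ bonds, plus one π bond, giving a steric number of 3, so it is sp2.
C5 has 4 σ bonds: steric number 4 → sp3.
C6 carries 2 σ bonds, plus two π bonds, giving a steric number of 2, so it is sp.
C7 is sp: 2 σ bonds, plus two π bonds, 2 electron-density regions.
C8: 4 σ bonds; 4 regions of electron density → sp3.
C9 carries 4 σ bonds, giving a steric number of 4, so it is sp3.

C1 sp3, C2 sp3, C3 sp2, C4 sp2, C5 sp3, C6 sp, C7 sp, C8 sp3, C9 sp3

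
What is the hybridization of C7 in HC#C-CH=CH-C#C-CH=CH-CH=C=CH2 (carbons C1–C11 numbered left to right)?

sp2

C7: 3 σ bonds, plus one π bond; 3 regions of electron density → sp2.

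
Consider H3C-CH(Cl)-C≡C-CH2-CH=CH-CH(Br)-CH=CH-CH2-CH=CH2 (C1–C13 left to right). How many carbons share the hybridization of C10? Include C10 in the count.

C10 is sp2 (one π bond).
C1: sp3
C2: sp3
C3: sp
C4: sp
C5: sp3
C6: sp2 ✓
C7: sp2 ✓
C8: sp3
C9: sp2 ✓
C10: sp2 ✓
C11: sp3
C12: sp2 ✓
C13: sp2 ✓
6 carbons are sp2.

6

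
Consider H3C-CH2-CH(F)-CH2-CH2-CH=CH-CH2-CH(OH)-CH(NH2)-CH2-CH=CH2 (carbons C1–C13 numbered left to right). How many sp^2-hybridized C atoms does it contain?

4

C1: sp3
C2: sp3
C3: sp3
C4: sp3
C5: sp3
C6: sp2 ✓
C7: sp2 ✓
C8: sp3
C9: sp3
C10: sp3
C11: sp3
C12: sp2 ✓
C13: sp2 ✓
C6, C7, C12, C13 → 4 sp2 carbons.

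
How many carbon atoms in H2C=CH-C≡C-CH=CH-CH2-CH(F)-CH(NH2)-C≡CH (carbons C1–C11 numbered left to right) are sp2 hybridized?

4

C1: sp2 ✓
C2: sp2 ✓
C3: sp
C4: sp
C5: sp2 ✓
C6: sp2 ✓
C7: sp3
C8: sp3
C9: sp3
C10: sp
C11: sp
C1, C2, C5, C6 → 4 sp2 carbons.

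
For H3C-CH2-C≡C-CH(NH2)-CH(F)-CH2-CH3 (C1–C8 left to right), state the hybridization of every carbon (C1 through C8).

C1 sp3, C2 sp3, C3 sp, C4 sp, C5 sp3, C6 sp3, C7 sp3, C8 sp3

C1 (4 σ bonds) has steric number 4: sp3.
C2 has 4 σ bonds: steric number 4 → sp3.
C3 (2 σ bonds, plus two π bonds) has steric number 2: sp.
C4 carries 2 σ bonds, plus two π bonds, giving a steric number of 2, so it is sp.
C5 carries 4 σ bonds, giving a steric number of 4, so it is sp3.
C6 — 4 σ bonds. Steric number 4, so sp3.
C7 (4 σ bonds) has steric number 4: sp3.
C8 (4 σ bonds) has steric number 4: sp3.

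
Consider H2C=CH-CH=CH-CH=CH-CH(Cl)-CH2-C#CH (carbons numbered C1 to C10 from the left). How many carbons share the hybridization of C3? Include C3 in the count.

C3 is sp2 (one π bond).
C1: sp2 ✓
C2: sp2 ✓
C3: sp2 ✓
C4: sp2 ✓
C5: sp2 ✓
C6: sp2 ✓
C7: sp3
C8: sp3
C9: sp
C10: sp
6 carbons are sp2.

6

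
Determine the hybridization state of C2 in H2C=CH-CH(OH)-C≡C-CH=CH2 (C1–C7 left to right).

C2: 3 σ bonds, plus one π bond — 3 electron domains, sp2.

sp2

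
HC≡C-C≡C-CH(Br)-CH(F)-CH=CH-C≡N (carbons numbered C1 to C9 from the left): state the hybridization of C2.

C2 carries 2 σ bonds, plus two π bonds, giving a steric number of 2, so it is sp.

sp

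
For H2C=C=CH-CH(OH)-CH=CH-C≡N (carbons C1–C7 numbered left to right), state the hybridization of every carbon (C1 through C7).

C1: 3 σ bonds, plus one π bond; 3 regions of electron density → sp2.
C2: 2 σ bonds, plus two π bonds — 2 electron domains, sp.
C3 is sp2: 3 σ bonds, plus one π bond, 3 electron-density regions.
C4: 4 σ bonds; 4 regions of electron density → sp3.
C5: 3 σ bonds, plus one π bond — 3 electron domains, sp2.
C6 — 3 σ bonds, plus one π bond. Steric number 3, so sp2.
C7 has 2 σ bonds, plus two π bonds: steric number 2 → sp.

C1 sp2, C2 sp, C3 sp2, C4 sp3, C5 sp2, C6 sp2, C7 sp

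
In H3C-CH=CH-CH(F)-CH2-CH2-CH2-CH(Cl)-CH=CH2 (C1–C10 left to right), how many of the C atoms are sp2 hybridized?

4

C1: sp3
C2: sp2 ✓
C3: sp2 ✓
C4: sp3
C5: sp3
C6: sp3
C7: sp3
C8: sp3
C9: sp2 ✓
C10: sp2 ✓
C2, C3, C9, C10 → 4 sp2 carbons.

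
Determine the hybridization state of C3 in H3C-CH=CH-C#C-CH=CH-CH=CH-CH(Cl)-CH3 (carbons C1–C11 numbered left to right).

C3 is sp2: 3 σ bonds, plus one π bond, 3 electron-density regions.

sp²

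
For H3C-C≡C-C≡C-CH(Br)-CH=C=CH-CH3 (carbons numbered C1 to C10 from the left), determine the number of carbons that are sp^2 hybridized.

2

C1: sp3
C2: sp
C3: sp
C4: sp
C5: sp
C6: sp3
C7: sp2 ✓
C8: sp
C9: sp2 ✓
C10: sp3
C7, C9 → 2 sp2 carbons.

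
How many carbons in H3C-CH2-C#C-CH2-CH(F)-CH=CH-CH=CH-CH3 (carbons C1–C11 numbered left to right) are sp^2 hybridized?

C1: sp3
C2: sp3
C3: sp
C4: sp
C5: sp3
C6: sp3
C7: sp2 ✓
C8: sp2 ✓
C9: sp2 ✓
C10: sp2 ✓
C11: sp3
C7, C8, C9, C10 → 4 sp2 carbons.

4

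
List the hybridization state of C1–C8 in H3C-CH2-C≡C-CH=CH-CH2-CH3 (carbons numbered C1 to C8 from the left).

C1 sp3, C2 sp3, C3 sp, C4 sp, C5 sp2, C6 sp2, C7 sp3, C8 sp3

C1 (4 σ bonds) has steric number 4: sp3.
C2 has 4 σ bonds: steric number 4 → sp3.
C3 — 2 σ bonds, plus two π bonds. Steric number 2, so sp.
C4 carries 2 σ bonds, plus two π bonds, giving a steric number of 2, so it is sp.
C5 has 3 σ bonds, plus one π bond: steric number 3 → sp2.
C6 is sp2: 3 σ bonds, plus one π bond, 3 electron-density regions.
C7 has 4 σ bonds: steric number 4 → sp3.
C8 carries 4 σ bonds, giving a steric number of 4, so it is sp3.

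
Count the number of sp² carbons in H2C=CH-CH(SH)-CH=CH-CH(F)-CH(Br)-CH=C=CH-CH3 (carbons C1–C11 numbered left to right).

6

C1: sp2 ✓
C2: sp2 ✓
C3: sp3
C4: sp2 ✓
C5: sp2 ✓
C6: sp3
C7: sp3
C8: sp2 ✓
C9: sp
C10: sp2 ✓
C11: sp3
C1, C2, C4, C5, C8, C10 → 6 sp2 carbons.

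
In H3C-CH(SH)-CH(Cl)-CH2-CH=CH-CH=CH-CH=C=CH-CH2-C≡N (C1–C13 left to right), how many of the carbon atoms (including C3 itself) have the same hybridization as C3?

C3 is sp3 (only σ bonds).
C1: sp3 ✓
C2: sp3 ✓
C3: sp3 ✓
C4: sp3 ✓
C5: sp2
C6: sp2
C7: sp2
C8: sp2
C9: sp2
C10: sp
C11: sp2
C12: sp3 ✓
C13: sp
5 carbons are sp3.

5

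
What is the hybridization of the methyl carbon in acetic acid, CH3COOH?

The methyl carbon (4 σ bonds) has steric number 4: sp3.

sp^3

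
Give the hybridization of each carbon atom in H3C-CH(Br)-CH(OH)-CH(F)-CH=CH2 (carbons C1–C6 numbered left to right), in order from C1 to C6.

C1 has 4 σ bonds: steric number 4 → sp3.
C2 — 4 σ bonds. Steric number 4, so sp3.
C3 is sp3: 4 σ bonds, 4 electron-density regions.
C4: 4 σ bonds; 4 regions of electron density → sp3.
C5 — 3 σ bonds, plus one π bond. Steric number 3, so sp2.
C6 has 3 σ bonds, plus one π bond: steric number 3 → sp2.

C1 sp3, C2 sp3, C3 sp3, C4 sp3, C5 sp2, C6 sp2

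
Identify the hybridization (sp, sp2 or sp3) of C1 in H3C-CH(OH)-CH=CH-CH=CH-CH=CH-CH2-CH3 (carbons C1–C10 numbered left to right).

sp3

C1 carries 4 σ bonds, giving a steric number of 4, so it is sp3.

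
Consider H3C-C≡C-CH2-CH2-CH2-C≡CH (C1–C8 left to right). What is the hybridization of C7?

sp

C7: 2 σ bonds, plus two π bonds; 2 regions of electron density → sp.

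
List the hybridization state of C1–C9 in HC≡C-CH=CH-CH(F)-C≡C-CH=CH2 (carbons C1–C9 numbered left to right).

C1 sp, C2 sp, C3 sp2, C4 sp2, C5 sp3, C6 sp, C7 sp, C8 sp2, C9 sp2

C1: 2 σ bonds, plus two π bonds — 2 electron domains, sp.
C2: 2 σ bonds, plus two π bonds — 2 electron domains, sp.
C3: 3 σ bonds, plus one π bond — 3 electron domains, sp2.
C4 is sp2: 3 σ bonds, plus one π bond, 3 electron-density regions.
C5: 4 σ bonds — 4 electron domains, sp3.
C6 carries 2 σ bonds, plus two π bonds, giving a steric number of 2, so it is sp.
C7: 2 σ bonds, plus two π bonds; 2 regions of electron density → sp.
C8 (3 σ bonds, plus one π bond) has steric number 3: sp2.
C9 is sp2: 3 σ bonds, plus one π bond, 3 electron-density regions.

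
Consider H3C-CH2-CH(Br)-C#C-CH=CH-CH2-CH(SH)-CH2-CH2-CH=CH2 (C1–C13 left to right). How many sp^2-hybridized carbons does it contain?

C1: sp3
C2: sp3
C3: sp3
C4: sp
C5: sp
C6: sp2 ✓
C7: sp2 ✓
C8: sp3
C9: sp3
C10: sp3
C11: sp3
C12: sp2 ✓
C13: sp2 ✓
C6, C7, C12, C13 → 4 sp2 carbons.

4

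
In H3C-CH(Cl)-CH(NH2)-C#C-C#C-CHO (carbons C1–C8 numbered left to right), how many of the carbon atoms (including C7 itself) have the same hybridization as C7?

4

C7 is sp (two π bonds).
C1: sp3
C2: sp3
C3: sp3
C4: sp ✓
C5: sp ✓
C6: sp ✓
C7: sp ✓
C8: sp2
4 carbons are sp.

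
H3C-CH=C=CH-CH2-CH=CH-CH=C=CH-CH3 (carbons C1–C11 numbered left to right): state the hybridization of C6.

C6: 3 σ bonds, plus one π bond; 3 regions of electron density → sp2.

sp2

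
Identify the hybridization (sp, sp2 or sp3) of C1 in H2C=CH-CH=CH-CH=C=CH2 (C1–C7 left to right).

sp^2

C1 — 3 σ bonds, plus one π bond. Steric number 3, so sp2.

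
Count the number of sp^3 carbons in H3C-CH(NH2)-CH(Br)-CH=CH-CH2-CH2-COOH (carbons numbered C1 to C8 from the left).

C1: sp3 ✓
C2: sp3 ✓
C3: sp3 ✓
C4: sp2
C5: sp2
C6: sp3 ✓
C7: sp3 ✓
C8: sp2
C1, C2, C3, C6, C7 → 5 sp3 carbons.

5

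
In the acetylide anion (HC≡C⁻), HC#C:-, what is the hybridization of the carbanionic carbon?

sp

One σ bond + one lone pair = steric number 2 → sp.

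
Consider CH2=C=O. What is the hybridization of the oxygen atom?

sp^2

The oxygen atom (1 σ bond and 2 lone pairs, plus one π bond) has steric number 3: sp2.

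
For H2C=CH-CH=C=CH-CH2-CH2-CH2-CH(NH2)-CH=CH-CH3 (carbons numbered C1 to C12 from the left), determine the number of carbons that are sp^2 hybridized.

6

C1: sp2 ✓
C2: sp2 ✓
C3: sp2 ✓
C4: sp
C5: sp2 ✓
C6: sp3
C7: sp3
C8: sp3
C9: sp3
C10: sp2 ✓
C11: sp2 ✓
C12: sp3
C1, C2, C3, C5, C10, C11 → 6 sp2 carbons.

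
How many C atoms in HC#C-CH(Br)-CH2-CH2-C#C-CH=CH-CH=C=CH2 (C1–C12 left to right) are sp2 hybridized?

C1: sp
C2: sp
C3: sp3
C4: sp3
C5: sp3
C6: sp
C7: sp
C8: sp2 ✓
C9: sp2 ✓
C10: sp2 ✓
C11: sp
C12: sp2 ✓
C8, C9, C10, C12 → 4 sp2 carbons.

4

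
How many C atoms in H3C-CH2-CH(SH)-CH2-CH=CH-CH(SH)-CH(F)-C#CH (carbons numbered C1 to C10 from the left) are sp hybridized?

C1: sp3
C2: sp3
C3: sp3
C4: sp3
C5: sp2
C6: sp2
C7: sp3
C8: sp3
C9: sp ✓
C10: sp ✓
C9, C10 → 2 sp carbons.

2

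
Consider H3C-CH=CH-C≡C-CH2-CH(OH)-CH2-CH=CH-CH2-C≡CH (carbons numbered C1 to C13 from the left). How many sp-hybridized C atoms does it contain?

4

C1: sp3
C2: sp2
C3: sp2
C4: sp ✓
C5: sp ✓
C6: sp3
C7: sp3
C8: sp3
C9: sp2
C10: sp2
C11: sp3
C12: sp ✓
C13: sp ✓
C4, C5, C12, C13 → 4 sp carbons.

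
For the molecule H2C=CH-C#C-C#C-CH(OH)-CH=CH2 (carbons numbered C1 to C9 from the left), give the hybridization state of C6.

C6: 2 σ bonds, plus two π bonds; 2 regions of electron density → sp.

sp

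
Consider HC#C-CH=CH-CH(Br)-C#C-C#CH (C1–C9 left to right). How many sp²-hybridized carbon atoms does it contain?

C1: sp
C2: sp
C3: sp2 ✓
C4: sp2 ✓
C5: sp3
C6: sp
C7: sp
C8: sp
C9: sp
C3, C4 → 2 sp2 carbons.

2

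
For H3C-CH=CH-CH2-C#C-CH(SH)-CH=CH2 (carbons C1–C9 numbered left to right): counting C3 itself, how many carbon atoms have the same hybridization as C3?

4

C3 is sp2 (one π bond).
C1: sp3
C2: sp2 ✓
C3: sp2 ✓
C4: sp3
C5: sp
C6: sp
C7: sp3
C8: sp2 ✓
C9: sp2 ✓
4 carbons are sp2.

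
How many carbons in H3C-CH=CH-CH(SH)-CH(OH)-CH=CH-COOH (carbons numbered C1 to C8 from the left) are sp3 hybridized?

3

C1: sp3 ✓
C2: sp2
C3: sp2
C4: sp3 ✓
C5: sp3 ✓
C6: sp2
C7: sp2
C8: sp2
C1, C4, C5 → 3 sp3 carbons.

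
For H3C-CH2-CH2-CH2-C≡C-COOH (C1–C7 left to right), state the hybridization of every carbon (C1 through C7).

C1 — 4 σ bonds. Steric number 4, so sp3.
C2 carries 4 σ bonds, giving a steric number of 4, so it is sp3.
C3: 4 σ bonds — 4 electron domains, sp3.
C4 carries 4 σ bonds, giving a steric number of 4, so it is sp3.
C5 (2 σ bonds, plus two π bonds) has steric number 2: sp.
C6: 2 σ bonds, plus two π bonds — 2 electron domains, sp.
C7: 3 σ bonds, plus one π bond; 3 regions of electron density → sp2.

C1 sp3, C2 sp3, C3 sp3, C4 sp3, C5 sp, C6 sp, C7 sp2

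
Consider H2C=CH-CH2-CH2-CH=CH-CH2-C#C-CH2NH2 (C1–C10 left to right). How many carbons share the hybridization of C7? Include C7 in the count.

4

C7 is sp3 (only σ bonds).
C1: sp2
C2: sp2
C3: sp3 ✓
C4: sp3 ✓
C5: sp2
C6: sp2
C7: sp3 ✓
C8: sp
C9: sp
C10: sp3 ✓
4 carbons are sp3.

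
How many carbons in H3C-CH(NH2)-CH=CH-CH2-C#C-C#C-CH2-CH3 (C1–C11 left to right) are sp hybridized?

C1: sp3
C2: sp3
C3: sp2
C4: sp2
C5: sp3
C6: sp ✓
C7: sp ✓
C8: sp ✓
C9: sp ✓
C10: sp3
C11: sp3
C6, C7, C8, C9 → 4 sp carbons.

4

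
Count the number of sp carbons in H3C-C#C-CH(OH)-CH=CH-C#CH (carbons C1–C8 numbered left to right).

C1: sp3
C2: sp ✓
C3: sp ✓
C4: sp3
C5: sp2
C6: sp2
C7: sp ✓
C8: sp ✓
C2, C3, C7, C8 → 4 sp carbons.

4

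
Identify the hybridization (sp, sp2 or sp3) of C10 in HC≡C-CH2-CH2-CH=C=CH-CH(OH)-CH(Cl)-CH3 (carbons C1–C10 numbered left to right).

sp³

C10 — 4 σ bonds. Steric number 4, so sp3.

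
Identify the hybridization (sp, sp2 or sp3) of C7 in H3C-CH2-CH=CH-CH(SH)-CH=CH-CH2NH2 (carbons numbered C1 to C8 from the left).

C7 has 3 σ bonds, plus one π bond: steric number 3 → sp2.

sp^2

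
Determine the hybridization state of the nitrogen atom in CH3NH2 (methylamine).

sp³

Three σ bonds + one lone pair = steric number 4 → sp3.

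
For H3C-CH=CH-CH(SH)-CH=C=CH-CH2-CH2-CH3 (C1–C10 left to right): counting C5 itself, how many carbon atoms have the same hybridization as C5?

4

C5 is sp2 (one π bond).
C1: sp3
C2: sp2 ✓
C3: sp2 ✓
C4: sp3
C5: sp2 ✓
C6: sp
C7: sp2 ✓
C8: sp3
C9: sp3
C10: sp3
4 carbons are sp2.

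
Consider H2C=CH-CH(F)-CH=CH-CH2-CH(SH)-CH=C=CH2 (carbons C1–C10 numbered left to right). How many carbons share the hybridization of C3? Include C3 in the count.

C3 is sp3 (only σ bonds).
C1: sp2
C2: sp2
C3: sp3 ✓
C4: sp2
C5: sp2
C6: sp3 ✓
C7: sp3 ✓
C8: sp2
C9: sp
C10: sp2
3 carbons are sp3.

3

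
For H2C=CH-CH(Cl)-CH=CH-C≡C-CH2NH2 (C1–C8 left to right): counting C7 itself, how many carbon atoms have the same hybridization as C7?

2

C7 is sp (two π bonds).
C1: sp2
C2: sp2
C3: sp3
C4: sp2
C5: sp2
C6: sp ✓
C7: sp ✓
C8: sp3
2 carbons are sp.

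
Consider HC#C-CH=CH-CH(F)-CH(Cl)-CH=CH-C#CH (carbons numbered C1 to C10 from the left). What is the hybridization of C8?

sp2

C8 carries 3 σ bonds, plus one π bond, giving a steric number of 3, so it is sp2.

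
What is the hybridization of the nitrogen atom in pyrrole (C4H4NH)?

N has three σ bonds; its lone pair occupies the p orbital and is part of the aromatic π system, so N is sp2 (not the sp3 a naive steric count of 4 would give).

sp2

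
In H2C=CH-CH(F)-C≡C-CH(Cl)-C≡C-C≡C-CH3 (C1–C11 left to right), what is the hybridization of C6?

sp³

C6 — 4 σ bonds. Steric number 4, so sp3.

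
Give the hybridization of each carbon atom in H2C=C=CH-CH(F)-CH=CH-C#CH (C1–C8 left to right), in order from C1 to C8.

C1 has 3 σ bonds, plus one π bond: steric number 3 → sp2.
C2 (2 σ bonds, plus two π bonds) has steric number 2: sp.
C3 (3 σ bonds, plus one π bond) has steric number 3: sp2.
C4 is sp3: 4 σ bonds, 4 electron-density regions.
C5 has 3 σ bonds, plus one π bond: steric number 3 → sp2.
C6 has 3 σ bonds, plus one π bond: steric number 3 → sp2.
C7 is sp: 2 σ bonds, plus two π bonds, 2 electron-density regions.
C8: 2 σ bonds, plus two π bonds — 2 electron domains, sp.

C1 sp2, C2 sp, C3 sp2, C4 sp3, C5 sp2, C6 sp2, C7 sp, C8 sp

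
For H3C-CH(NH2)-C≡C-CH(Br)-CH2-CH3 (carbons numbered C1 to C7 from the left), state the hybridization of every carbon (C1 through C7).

C1 sp3, C2 sp3, C3 sp, C4 sp, C5 sp3, C6 sp3, C7 sp3

C1: 4 σ bonds — 4 electron domains, sp3.
C2 is sp3: 4 σ bonds, 4 electron-density regions.
C3 has 2 σ bonds, plus two π bonds: steric number 2 → sp.
C4 (2 σ bonds, plus two π bonds) has steric number 2: sp.
C5 has 4 σ bonds: steric number 4 → sp3.
C6 has 4 σ bonds: steric number 4 → sp3.
C7 has 4 σ bonds: steric number 4 → sp3.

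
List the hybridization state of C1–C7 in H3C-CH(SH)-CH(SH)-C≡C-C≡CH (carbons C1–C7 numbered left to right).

C1: 4 σ bonds — 4 electron domains, sp3.
C2: 4 σ bonds — 4 electron domains, sp3.
C3: 4 σ bonds; 4 regions of electron density → sp3.
C4 is sp: 2 σ bonds, plus two π bonds, 2 electron-density regions.
C5: 2 σ bonds, plus two π bonds; 2 regions of electron density → sp.
C6 (2 σ bonds, plus two π bonds) has steric number 2: sp.
C7: 2 σ bonds, plus two π bonds; 2 regions of electron density → sp.

C1 sp3, C2 sp3, C3 sp3, C4 sp, C5 sp, C6 sp, C7 sp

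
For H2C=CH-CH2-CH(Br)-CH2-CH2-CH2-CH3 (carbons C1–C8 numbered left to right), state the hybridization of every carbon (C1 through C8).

C1 (3 σ bonds, plus one π bond) has steric number 3: sp2.
C2 is sp2: 3 σ bonds, plus one π bond, 3 electron-density regions.
C3 has 4 σ bonds: steric number 4 → sp3.
C4 (4 σ bonds) has steric number 4: sp3.
C5 carries 4 σ bonds, giving a steric number of 4, so it is sp3.
C6: 4 σ bonds — 4 electron domains, sp3.
C7 (4 σ bonds) has steric number 4: sp3.
C8: 4 σ bonds; 4 regions of electron density → sp3.

C1 sp2, C2 sp2, C3 sp3, C4 sp3, C5 sp3, C6 sp3, C7 sp3, C8 sp3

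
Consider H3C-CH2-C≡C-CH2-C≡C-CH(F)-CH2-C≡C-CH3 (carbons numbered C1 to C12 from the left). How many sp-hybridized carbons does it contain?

6

C1: sp3
C2: sp3
C3: sp ✓
C4: sp ✓
C5: sp3
C6: sp ✓
C7: sp ✓
C8: sp3
C9: sp3
C10: sp ✓
C11: sp ✓
C12: sp3
C3, C4, C6, C7, C10, C11 → 6 sp carbons.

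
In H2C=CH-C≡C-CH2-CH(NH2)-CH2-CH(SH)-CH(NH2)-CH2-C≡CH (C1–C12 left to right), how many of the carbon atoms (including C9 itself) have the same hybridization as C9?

6

C9 is sp3 (only σ bonds).
C1: sp2
C2: sp2
C3: sp
C4: sp
C5: sp3 ✓
C6: sp3 ✓
C7: sp3 ✓
C8: sp3 ✓
C9: sp3 ✓
C10: sp3 ✓
C11: sp
C12: sp
6 carbons are sp3.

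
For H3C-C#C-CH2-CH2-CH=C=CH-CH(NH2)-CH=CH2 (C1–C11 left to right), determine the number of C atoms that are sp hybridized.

3

C1: sp3
C2: sp ✓
C3: sp ✓
C4: sp3
C5: sp3
C6: sp2
C7: sp ✓
C8: sp2
C9: sp3
C10: sp2
C11: sp2
C2, C3, C7 → 3 sp carbons.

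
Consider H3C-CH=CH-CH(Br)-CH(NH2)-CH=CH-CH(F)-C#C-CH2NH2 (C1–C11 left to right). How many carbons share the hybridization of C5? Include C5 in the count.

5

C5 is sp3 (only σ bonds).
C1: sp3 ✓
C2: sp2
C3: sp2
C4: sp3 ✓
C5: sp3 ✓
C6: sp2
C7: sp2
C8: sp3 ✓
C9: sp
C10: sp
C11: sp3 ✓
5 carbons are sp3.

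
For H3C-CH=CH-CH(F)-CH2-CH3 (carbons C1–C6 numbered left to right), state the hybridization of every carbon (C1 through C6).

C1 sp3, C2 sp2, C3 sp2, C4 sp3, C5 sp3, C6 sp3

C1: 4 σ bonds; 4 regions of electron density → sp3.
C2: 3 σ bonds, plus one π bond; 3 regions of electron density → sp2.
C3 (3 σ bonds, plus one π bond) has steric number 3: sp2.
C4 (4 σ bonds) has steric number 4: sp3.
C5: 4 σ bonds — 4 electron domains, sp3.
C6 — 4 σ bonds. Steric number 4, so sp3.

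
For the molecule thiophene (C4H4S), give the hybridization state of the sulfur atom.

sp^2

Analogous to furan: one S lone pair in the aromatic π system, S is sp2.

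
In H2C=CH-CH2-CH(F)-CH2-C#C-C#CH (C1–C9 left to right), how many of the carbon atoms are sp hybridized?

C1: sp2
C2: sp2
C3: sp3
C4: sp3
C5: sp3
C6: sp ✓
C7: sp ✓
C8: sp ✓
C9: sp ✓
C6, C7, C8, C9 → 4 sp carbons.

4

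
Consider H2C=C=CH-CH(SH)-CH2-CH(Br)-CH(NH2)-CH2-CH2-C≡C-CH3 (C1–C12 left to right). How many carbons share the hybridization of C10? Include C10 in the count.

3

C10 is sp (two π bonds).
C1: sp2
C2: sp ✓
C3: sp2
C4: sp3
C5: sp3
C6: sp3
C7: sp3
C8: sp3
C9: sp3
C10: sp ✓
C11: sp ✓
C12: sp3
3 carbons are sp.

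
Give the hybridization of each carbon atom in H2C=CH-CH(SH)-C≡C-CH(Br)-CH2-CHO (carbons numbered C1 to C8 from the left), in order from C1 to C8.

C1 sp2, C2 sp2, C3 sp3, C4 sp, C5 sp, C6 sp3, C7 sp3, C8 sp2

C1: 3 σ bonds, plus one π bond; 3 regions of electron density → sp2.
C2 — 3 σ bonds, plus one π bond. Steric number 3, so sp2.
C3 (4 σ bonds) has steric number 4: sp3.
C4 carries 2 σ bonds, plus two π bonds, giving a steric number of 2, so it is sp.
C5: 2 σ bonds, plus two π bonds; 2 regions of electron density → sp.
C6 — 4 σ bonds. Steric number 4, so sp3.
C7: 4 σ bonds; 4 regions of electron density → sp3.
C8 carries 3 σ bonds, plus one π bond, giving a steric number of 3, so it is sp2.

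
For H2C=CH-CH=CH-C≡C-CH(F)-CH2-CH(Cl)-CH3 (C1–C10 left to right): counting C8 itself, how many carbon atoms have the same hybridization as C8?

C8 is sp3 (only σ bonds).
C1: sp2
C2: sp2
C3: sp2
C4: sp2
C5: sp
C6: sp
C7: sp3 ✓
C8: sp3 ✓
C9: sp3 ✓
C10: sp3 ✓
4 carbons are sp3.

4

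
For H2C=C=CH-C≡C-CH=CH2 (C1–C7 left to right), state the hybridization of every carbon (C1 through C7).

C1: 3 σ bonds, plus one π bond — 3 electron domains, sp2.
C2 (2 σ bonds, plus two π bonds) has steric number 2: sp.
C3 — 3 σ bonds, plus one π bond. Steric number 3, so sp2.
C4: 2 σ bonds, plus two π bonds — 2 electron domains, sp.
C5 — 2 σ bonds, plus two π bonds. Steric number 2, so sp.
C6 (3 σ bonds, plus one π bond) has steric number 3: sp2.
C7 is sp2: 3 σ bonds, plus one π bond, 3 electron-density regions.

C1 sp2, C2 sp, C3 sp2, C4 sp, C5 sp, C6 sp2, C7 sp2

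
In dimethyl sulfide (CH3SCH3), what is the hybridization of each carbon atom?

sp^3

Each carbon atom has 4 σ bonds: steric number 4 → sp3.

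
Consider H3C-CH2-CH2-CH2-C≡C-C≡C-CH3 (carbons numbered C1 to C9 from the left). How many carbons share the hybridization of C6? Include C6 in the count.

C6 is sp (two π bonds).
C1: sp3
C2: sp3
C3: sp3
C4: sp3
C5: sp ✓
C6: sp ✓
C7: sp ✓
C8: sp ✓
C9: sp3
4 carbons are sp.

4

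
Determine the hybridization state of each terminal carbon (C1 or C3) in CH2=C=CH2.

Each terminal carbon (C1 or C3) is sp2: 3 σ bonds, plus one π bond, 3 electron-density regions.

sp2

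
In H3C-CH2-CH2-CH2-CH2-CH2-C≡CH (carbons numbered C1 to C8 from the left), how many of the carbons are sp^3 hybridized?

C1: sp3 ✓
C2: sp3 ✓
C3: sp3 ✓
C4: sp3 ✓
C5: sp3 ✓
C6: sp3 ✓
C7: sp
C8: sp
C1, C2, C3, C4, C5, C6 → 6 sp3 carbons.

6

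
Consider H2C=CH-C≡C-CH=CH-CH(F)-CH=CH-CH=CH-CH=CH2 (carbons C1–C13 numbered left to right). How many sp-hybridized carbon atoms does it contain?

C1: sp2
C2: sp2
C3: sp ✓
C4: sp ✓
C5: sp2
C6: sp2
C7: sp3
C8: sp2
C9: sp2
C10: sp2
C11: sp2
C12: sp2
C13: sp2
C3, C4 → 2 sp carbons.

2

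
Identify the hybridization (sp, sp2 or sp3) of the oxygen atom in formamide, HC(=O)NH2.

The oxygen atom: 1 σ bond and 2 lone pairs, plus one π bond; 3 regions of electron density → sp2.

sp²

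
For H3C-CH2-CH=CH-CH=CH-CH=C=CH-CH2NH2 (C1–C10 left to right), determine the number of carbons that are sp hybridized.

1

C1: sp3
C2: sp3
C3: sp2
C4: sp2
C5: sp2
C6: sp2
C7: sp2
C8: sp ✓
C9: sp2
C10: sp3
C8 → 1 sp carbon.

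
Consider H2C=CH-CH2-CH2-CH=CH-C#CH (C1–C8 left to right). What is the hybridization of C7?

sp

C7 — 2 σ bonds, plus two π bonds. Steric number 2, so sp.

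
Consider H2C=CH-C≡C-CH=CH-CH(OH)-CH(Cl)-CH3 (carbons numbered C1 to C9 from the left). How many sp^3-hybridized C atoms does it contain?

3

C1: sp2
C2: sp2
C3: sp
C4: sp
C5: sp2
C6: sp2
C7: sp3 ✓
C8: sp3 ✓
C9: sp3 ✓
C7, C8, C9 → 3 sp3 carbons.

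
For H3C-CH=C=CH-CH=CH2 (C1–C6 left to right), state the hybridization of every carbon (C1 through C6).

C1 — 4 σ bonds. Steric number 4, so sp3.
C2: 3 σ bonds, plus one π bond — 3 electron domains, sp2.
C3: 2 σ bonds, plus two π bonds — 2 electron domains, sp.
C4 (3 σ bonds, plus one π bond) has steric number 3: sp2.
C5 carries 3 σ bonds, plus one π bond, giving a steric number of 3, so it is sp2.
C6: 3 σ bonds, plus one π bond — 3 electron domains, sp2.

C1 sp3, C2 sp2, C3 sp, C4 sp2, C5 sp2, C6 sp2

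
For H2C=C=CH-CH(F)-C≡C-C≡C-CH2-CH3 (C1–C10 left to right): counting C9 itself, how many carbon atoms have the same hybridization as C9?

C9 is sp3 (only σ bonds).
C1: sp2
C2: sp
C3: sp2
C4: sp3 ✓
C5: sp
C6: sp
C7: sp
C8: sp
C9: sp3 ✓
C10: sp3 ✓
3 carbons are sp3.

3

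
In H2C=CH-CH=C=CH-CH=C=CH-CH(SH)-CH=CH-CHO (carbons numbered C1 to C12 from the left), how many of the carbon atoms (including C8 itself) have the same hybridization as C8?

C8 is sp2 (one π bond).
C1: sp2 ✓
C2: sp2 ✓
C3: sp2 ✓
C4: sp
C5: sp2 ✓
C6: sp2 ✓
C7: sp
C8: sp2 ✓
C9: sp3
C10: sp2 ✓
C11: sp2 ✓
C12: sp2 ✓
9 carbons are sp2.

9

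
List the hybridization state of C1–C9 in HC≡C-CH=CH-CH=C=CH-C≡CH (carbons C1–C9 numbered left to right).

C1: 2 σ bonds, plus two π bonds — 2 electron domains, sp.
C2 has 2 σ bonds, plus two π bonds: steric number 2 → sp.
C3 carries 3 σ bonds, plus one π bond, giving a steric number of 3, so it is sp2.
C4 (3 σ bonds, plus one π bond) has steric number 3: sp2.
C5: 3 σ bonds, plus one π bond; 3 regions of electron density → sp2.
C6 (2 σ bonds, plus two π bonds) has steric number 2: sp.
C7 is sp2: 3 σ bonds, plus one π bond, 3 electron-density regions.
C8: 2 σ bonds, plus two π bonds — 2 electron domains, sp.
C9 is sp: 2 σ bonds, plus two π bonds, 2 electron-density regions.

C1 sp, C2 sp, C3 sp2, C4 sp2, C5 sp2, C6 sp, C7 sp2, C8 sp, C9 sp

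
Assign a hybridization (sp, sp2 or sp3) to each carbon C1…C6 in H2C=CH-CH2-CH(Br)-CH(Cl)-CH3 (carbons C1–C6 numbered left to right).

C1 sp2, C2 sp2, C3 sp3, C4 sp3, C5 sp3, C6 sp3

C1 is sp2: 3 σ bonds, plus one π bond, 3 electron-density regions.
C2: 3 σ bonds, plus one π bond; 3 regions of electron density → sp2.
C3 carries 4 σ bonds, giving a steric number of 4, so it is sp3.
C4: 4 σ bonds — 4 electron domains, sp3.
C5 is sp3: 4 σ bonds, 4 electron-density regions.
C6 (4 σ bonds) has steric number 4: sp3.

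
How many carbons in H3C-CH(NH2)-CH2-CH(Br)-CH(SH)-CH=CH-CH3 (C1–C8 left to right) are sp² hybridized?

C1: sp3
C2: sp3
C3: sp3
C4: sp3
C5: sp3
C6: sp2 ✓
C7: sp2 ✓
C8: sp3
C6, C7 → 2 sp2 carbons.

2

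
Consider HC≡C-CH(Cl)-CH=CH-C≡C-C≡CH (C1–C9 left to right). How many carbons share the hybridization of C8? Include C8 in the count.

C8 is sp (two π bonds).
C1: sp ✓
C2: sp ✓
C3: sp3
C4: sp2
C5: sp2
C6: sp ✓
C7: sp ✓
C8: sp ✓
C9: sp ✓
6 carbons are sp.

6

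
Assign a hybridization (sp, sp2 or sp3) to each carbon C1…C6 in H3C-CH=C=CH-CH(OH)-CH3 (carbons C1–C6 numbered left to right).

C1 sp3, C2 sp2, C3 sp, C4 sp2, C5 sp3, C6 sp3

C1 (4 σ bonds) has steric number 4: sp3.
C2: 3 σ bonds, plus one π bond — 3 electron domains, sp2.
C3 is sp: 2 σ bonds, plus two π bonds, 2 electron-density regions.
C4 carries 3 σ bonds, plus one π bond, giving a steric number of 3, so it is sp2.
C5 (4 σ bonds) has steric number 4: sp3.
C6 is sp3: 4 σ bonds, 4 electron-density regions.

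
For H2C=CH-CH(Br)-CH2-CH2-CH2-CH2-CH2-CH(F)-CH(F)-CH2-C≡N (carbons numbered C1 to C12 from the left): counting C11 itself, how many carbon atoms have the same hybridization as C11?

C11 is sp3 (only σ bonds).
C1: sp2
C2: sp2
C3: sp3 ✓
C4: sp3 ✓
C5: sp3 ✓
C6: sp3 ✓
C7: sp3 ✓
C8: sp3 ✓
C9: sp3 ✓
C10: sp3 ✓
C11: sp3 ✓
C12: sp
9 carbons are sp3.

9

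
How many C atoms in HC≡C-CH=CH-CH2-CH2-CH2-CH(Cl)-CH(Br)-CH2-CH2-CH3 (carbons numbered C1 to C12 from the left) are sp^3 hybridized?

8

C1: sp
C2: sp
C3: sp2
C4: sp2
C5: sp3 ✓
C6: sp3 ✓
C7: sp3 ✓
C8: sp3 ✓
C9: sp3 ✓
C10: sp3 ✓
C11: sp3 ✓
C12: sp3 ✓
C5, C6, C7, C8, C9, C10, C11, C12 → 8 sp3 carbons.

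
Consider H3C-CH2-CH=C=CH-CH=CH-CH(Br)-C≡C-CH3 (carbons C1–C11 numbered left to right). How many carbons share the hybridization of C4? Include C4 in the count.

C4 is sp (two π bonds).
C1: sp3
C2: sp3
C3: sp2
C4: sp ✓
C5: sp2
C6: sp2
C7: sp2
C8: sp3
C9: sp ✓
C10: sp ✓
C11: sp3
3 carbons are sp.

3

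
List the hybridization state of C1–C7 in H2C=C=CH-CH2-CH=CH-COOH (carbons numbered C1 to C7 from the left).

C1 sp2, C2 sp, C3 sp2, C4 sp3, C5 sp2, C6 sp2, C7 sp2

C1 carries 3 σ bonds, plus one π bond, giving a steric number of 3, so it is sp2.
C2 carries 2 σ bonds, plus two π bonds, giving a steric number of 2, so it is sp.
C3: 3 σ bonds, plus one π bond; 3 regions of electron density → sp2.
C4: 4 σ bonds — 4 electron domains, sp3.
C5 — 3 σ bonds, plus one π bond. Steric number 3, so sp2.
C6 is sp2: 3 σ bonds, plus one π bond, 3 electron-density regions.
C7 (3 σ bonds, plus one π bond) has steric number 3: sp2.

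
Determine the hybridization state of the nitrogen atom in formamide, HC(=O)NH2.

Amide resonance delocalises the N lone pair; N is planar sp2.

sp²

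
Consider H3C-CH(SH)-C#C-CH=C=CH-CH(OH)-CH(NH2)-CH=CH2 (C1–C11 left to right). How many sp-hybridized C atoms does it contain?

C1: sp3
C2: sp3
C3: sp ✓
C4: sp ✓
C5: sp2
C6: sp ✓
C7: sp2
C8: sp3
C9: sp3
C10: sp2
C11: sp2
C3, C4, C6 → 3 sp carbons.

3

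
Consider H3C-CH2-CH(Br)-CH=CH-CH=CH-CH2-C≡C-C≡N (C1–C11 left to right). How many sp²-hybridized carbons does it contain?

4

C1: sp3
C2: sp3
C3: sp3
C4: sp2 ✓
C5: sp2 ✓
C6: sp2 ✓
C7: sp2 ✓
C8: sp3
C9: sp
C10: sp
C11: sp
C4, C5, C6, C7 → 4 sp2 carbons.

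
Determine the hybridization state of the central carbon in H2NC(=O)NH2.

The central carbon carries 3 σ bonds, plus one π bond, giving a steric number of 3, so it is sp2.

sp²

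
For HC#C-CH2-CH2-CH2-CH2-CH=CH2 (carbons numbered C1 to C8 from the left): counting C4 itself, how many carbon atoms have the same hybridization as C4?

4

C4 is sp3 (only σ bonds).
C1: sp
C2: sp
C3: sp3 ✓
C4: sp3 ✓
C5: sp3 ✓
C6: sp3 ✓
C7: sp2
C8: sp2
4 carbons are sp3.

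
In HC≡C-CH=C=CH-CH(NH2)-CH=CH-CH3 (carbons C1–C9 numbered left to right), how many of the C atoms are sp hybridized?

3

C1: sp ✓
C2: sp ✓
C3: sp2
C4: sp ✓
C5: sp2
C6: sp3
C7: sp2
C8: sp2
C9: sp3
C1, C2, C4 → 3 sp carbons.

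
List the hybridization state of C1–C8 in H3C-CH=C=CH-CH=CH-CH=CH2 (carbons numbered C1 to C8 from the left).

C1 sp3, C2 sp2, C3 sp, C4 sp2, C5 sp2, C6 sp2, C7 sp2, C8 sp2

C1 has 4 σ bonds: steric number 4 → sp3.
C2 carries 3 σ bonds, plus one π bond, giving a steric number of 3, so it is sp2.
C3 carries 2 σ bonds, plus two π bonds, giving a steric number of 2, so it is sp.
C4: 3 σ bonds, plus one π bond — 3 electron domains, sp2.
C5: 3 σ bonds, plus one π bond — 3 electron domains, sp2.
C6 — 3 σ bonds, plus one π bond. Steric number 3, so sp2.
C7: 3 σ bonds, plus one π bond; 3 regions of electron density → sp2.
C8: 3 σ bonds, plus one π bond — 3 electron domains, sp2.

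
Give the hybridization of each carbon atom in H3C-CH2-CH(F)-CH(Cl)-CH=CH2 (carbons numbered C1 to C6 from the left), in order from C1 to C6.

C1: 4 σ bonds; 4 regions of electron density → sp3.
C2: 4 σ bonds — 4 electron domains, sp3.
C3: 4 σ bonds; 4 regions of electron density → sp3.
C4 (4 σ bonds) has steric number 4: sp3.
C5: 3 σ bonds, plus one π bond — 3 electron domains, sp2.
C6: 3 σ bonds, plus one π bond — 3 electron domains, sp2.

C1 sp3, C2 sp3, C3 sp3, C4 sp3, C5 sp2, C6 sp2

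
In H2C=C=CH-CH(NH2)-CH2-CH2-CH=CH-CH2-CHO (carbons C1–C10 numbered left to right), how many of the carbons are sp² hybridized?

C1: sp2 ✓
C2: sp
C3: sp2 ✓
C4: sp3
C5: sp3
C6: sp3
C7: sp2 ✓
C8: sp2 ✓
C9: sp3
C10: sp2 ✓
C1, C3, C7, C8, C10 → 5 sp2 carbons.

5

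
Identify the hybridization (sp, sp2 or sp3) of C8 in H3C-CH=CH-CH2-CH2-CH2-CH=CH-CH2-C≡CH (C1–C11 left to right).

C8 — 3 σ bonds, plus one π bond. Steric number 3, so sp2.

sp^2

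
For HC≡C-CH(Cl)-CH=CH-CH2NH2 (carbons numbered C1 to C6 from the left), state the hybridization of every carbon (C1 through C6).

C1 sp, C2 sp, C3 sp3, C4 sp2, C5 sp2, C6 sp3

C1: 2 σ bonds, plus two π bonds; 2 regions of electron density → sp.
C2 — 2 σ bonds, plus two π bonds. Steric number 2, so sp.
C3: 4 σ bonds; 4 regions of electron density → sp3.
C4 carries 3 σ bonds, plus one π bond, giving a steric number of 3, so it is sp2.
C5: 3 σ bonds, plus one π bond; 3 regions of electron density → sp2.
C6: 4 σ bonds — 4 electron domains, sp3.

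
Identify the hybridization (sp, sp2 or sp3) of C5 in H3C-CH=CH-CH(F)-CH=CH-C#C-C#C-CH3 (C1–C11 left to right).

C5 — 3 σ bonds, plus one π bond. Steric number 3, so sp2.

sp^2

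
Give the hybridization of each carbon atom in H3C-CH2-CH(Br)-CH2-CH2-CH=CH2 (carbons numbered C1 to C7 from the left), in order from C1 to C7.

C1 sp3, C2 sp3, C3 sp3, C4 sp3, C5 sp3, C6 sp2, C7 sp2

C1 (4 σ bonds) has steric number 4: sp3.
C2 — 4 σ bonds. Steric number 4, so sp3.
C3 is sp3: 4 σ bonds, 4 electron-density regions.
C4 carries 4 σ bonds, giving a steric number of 4, so it is sp3.
C5 is sp3: 4 σ bonds, 4 electron-density regions.
C6 carries 3 σ bonds, plus one π bond, giving a steric number of 3, so it is sp2.
C7 is sp2: 3 σ bonds, plus one π bond, 3 electron-density regions.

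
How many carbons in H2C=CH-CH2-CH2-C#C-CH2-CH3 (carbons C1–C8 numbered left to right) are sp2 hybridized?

2

C1: sp2 ✓
C2: sp2 ✓
C3: sp3
C4: sp3
C5: sp
C6: sp
C7: sp3
C8: sp3
C1, C2 → 2 sp2 carbons.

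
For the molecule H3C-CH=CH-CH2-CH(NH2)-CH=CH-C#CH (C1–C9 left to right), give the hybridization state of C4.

C4 carries 4 σ bonds, giving a steric number of 4, so it is sp3.

sp³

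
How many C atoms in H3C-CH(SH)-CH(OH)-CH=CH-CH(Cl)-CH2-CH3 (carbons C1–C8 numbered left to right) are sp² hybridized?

C1: sp3
C2: sp3
C3: sp3
C4: sp2 ✓
C5: sp2 ✓
C6: sp3
C7: sp3
C8: sp3
C4, C5 → 2 sp2 carbons.

2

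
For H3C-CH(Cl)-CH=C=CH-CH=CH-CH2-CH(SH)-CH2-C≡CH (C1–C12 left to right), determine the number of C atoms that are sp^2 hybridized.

4

C1: sp3
C2: sp3
C3: sp2 ✓
C4: sp
C5: sp2 ✓
C6: sp2 ✓
C7: sp2 ✓
C8: sp3
C9: sp3
C10: sp3
C11: sp
C12: sp
C3, C5, C6, C7 → 4 sp2 carbons.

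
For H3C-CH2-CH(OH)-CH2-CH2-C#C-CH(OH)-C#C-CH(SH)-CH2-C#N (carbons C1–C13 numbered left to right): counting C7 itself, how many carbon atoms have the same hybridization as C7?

C7 is sp (two π bonds).
C1: sp3
C2: sp3
C3: sp3
C4: sp3
C5: sp3
C6: sp ✓
C7: sp ✓
C8: sp3
C9: sp ✓
C10: sp ✓
C11: sp3
C12: sp3
C13: sp ✓
5 carbons are sp.

5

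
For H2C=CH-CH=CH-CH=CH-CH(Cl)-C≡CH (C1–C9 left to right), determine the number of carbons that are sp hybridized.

C1: sp2
C2: sp2
C3: sp2
C4: sp2
C5: sp2
C6: sp2
C7: sp3
C8: sp ✓
C9: sp ✓
C8, C9 → 2 sp carbons.

2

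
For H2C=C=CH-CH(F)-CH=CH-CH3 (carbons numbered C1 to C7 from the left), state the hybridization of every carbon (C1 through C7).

C1: 3 σ bonds, plus one π bond; 3 regions of electron density → sp2.
C2: 2 σ bonds, plus two π bonds — 2 electron domains, sp.
C3 (3 σ bonds, plus one π bond) has steric number 3: sp2.
C4: 4 σ bonds — 4 electron domains, sp3.
C5 is sp2: 3 σ bonds, plus one π bond, 3 electron-density regions.
C6 carries 3 σ bonds, plus one π bond, giving a steric number of 3, so it is sp2.
C7 has 4 σ bonds: steric number 4 → sp3.

C1 sp2, C2 sp, C3 sp2, C4 sp3, C5 sp2, C6 sp2, C7 sp3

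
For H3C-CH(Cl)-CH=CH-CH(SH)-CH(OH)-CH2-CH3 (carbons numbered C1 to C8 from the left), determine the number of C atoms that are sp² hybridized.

C1: sp3
C2: sp3
C3: sp2 ✓
C4: sp2 ✓
C5: sp3
C6: sp3
C7: sp3
C8: sp3
C3, C4 → 2 sp2 carbons.

2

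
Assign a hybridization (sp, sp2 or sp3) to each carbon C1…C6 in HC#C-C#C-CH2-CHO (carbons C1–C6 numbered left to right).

C1: 2 σ bonds, plus two π bonds — 2 electron domains, sp.
C2: 2 σ bonds, plus two π bonds — 2 electron domains, sp.
C3: 2 σ bonds, plus two π bonds — 2 electron domains, sp.
C4 — 2 σ bonds, plus two π bonds. Steric number 2, so sp.
C5 — 4 σ bonds. Steric number 4, so sp3.
C6: 3 σ bonds, plus one π bond; 3 regions of electron density → sp2.

C1 sp, C2 sp, C3 sp, C4 sp, C5 sp3, C6 sp2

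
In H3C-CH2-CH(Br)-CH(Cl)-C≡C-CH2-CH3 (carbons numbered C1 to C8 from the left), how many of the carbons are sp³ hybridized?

C1: sp3 ✓
C2: sp3 ✓
C3: sp3 ✓
C4: sp3 ✓
C5: sp
C6: sp
C7: sp3 ✓
C8: sp3 ✓
C1, C2, C3, C4, C7, C8 → 6 sp3 carbons.

6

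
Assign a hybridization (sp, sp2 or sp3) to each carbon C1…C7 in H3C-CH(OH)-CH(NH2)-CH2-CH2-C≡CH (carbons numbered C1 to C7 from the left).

C1: 4 σ bonds; 4 regions of electron density → sp3.
C2: 4 σ bonds; 4 regions of electron density → sp3.
C3 (4 σ bonds) has steric number 4: sp3.
C4 carries 4 σ bonds, giving a steric number of 4, so it is sp3.
C5 — 4 σ bonds. Steric number 4, so sp3.
C6 — 2 σ bonds, plus two π bonds. Steric number 2, so sp.
C7 has 2 σ bonds, plus two π bonds: steric number 2 → sp.

C1 sp3, C2 sp3, C3 sp3, C4 sp3, C5 sp3, C6 sp, C7 sp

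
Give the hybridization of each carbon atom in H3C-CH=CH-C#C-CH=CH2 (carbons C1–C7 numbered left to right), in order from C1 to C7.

C1 sp3, C2 sp2, C3 sp2, C4 sp, C5 sp, C6 sp2, C7 sp2

C1 carries 4 σ bonds, giving a steric number of 4, so it is sp3.
C2 (3 σ bonds, plus one π bond) has steric number 3: sp2.
C3 has 3 σ bonds, plus one π bond: steric number 3 → sp2.
C4 is sp: 2 σ bonds, plus two π bonds, 2 electron-density regions.
C5 carries 2 σ bonds, plus two π bonds, giving a steric number of 2, so it is sp.
C6: 3 σ bonds, plus one π bond; 3 regions of electron density → sp2.
C7 carries 3 σ bonds, plus one π bond, giving a steric number of 3, so it is sp2.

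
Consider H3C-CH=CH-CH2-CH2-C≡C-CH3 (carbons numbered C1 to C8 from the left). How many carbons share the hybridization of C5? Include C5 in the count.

4

C5 is sp3 (only σ bonds).
C1: sp3 ✓
C2: sp2
C3: sp2
C4: sp3 ✓
C5: sp3 ✓
C6: sp
C7: sp
C8: sp3 ✓
4 carbons are sp3.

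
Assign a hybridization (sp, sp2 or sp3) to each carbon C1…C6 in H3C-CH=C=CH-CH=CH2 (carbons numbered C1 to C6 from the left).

C1: 4 σ bonds — 4 electron domains, sp3.
C2 (3 σ bonds, plus one π bond) has steric number 3: sp2.
C3 carries 2 σ bonds, plus two π bonds, giving a steric number of 2, so it is sp.
C4: 3 σ bonds, plus one π bond; 3 regions of electron density → sp2.
C5 — 3 σ bonds, plus one π bond. Steric number 3, so sp2.
C6 has 3 σ bonds, plus one π bond: steric number 3 → sp2.

C1 sp3, C2 sp2, C3 sp, C4 sp2, C5 sp2, C6 sp2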